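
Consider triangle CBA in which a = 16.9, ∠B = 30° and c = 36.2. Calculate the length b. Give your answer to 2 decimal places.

23.16

By the law of cosines, b² = a² + c² − 2·a·c·cos B = 536.42, so b ≈ 23.161.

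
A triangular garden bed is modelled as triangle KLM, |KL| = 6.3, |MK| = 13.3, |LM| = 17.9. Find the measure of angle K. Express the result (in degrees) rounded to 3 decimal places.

By the law of cosines, cos K = (|MK|² + |KL|² − |LM|²) / (2·|MK|·|KL|) ≈ -0.61958, so ∠K ≈ 128.29°.

∠K ≈ 128.286°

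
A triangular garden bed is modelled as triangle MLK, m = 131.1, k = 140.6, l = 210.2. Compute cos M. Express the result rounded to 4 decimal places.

By the law of cosines, cos M = (l² + k² − m²) / (2·l·k) ≈ 0.79118, so ∠M ≈ 37.70°.

cos M ≈ 0.7912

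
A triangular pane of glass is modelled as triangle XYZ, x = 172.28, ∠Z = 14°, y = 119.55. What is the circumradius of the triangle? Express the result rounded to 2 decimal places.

130.78

By the law of cosines, z² = x² + y² − 2·x·y·cos Z = 4004, so z ≈ 63.277.
Area = ½·x·y·sin Z ≈ 2491.3.
Circumradius = z/(2 sin Z) ≈ 130.78.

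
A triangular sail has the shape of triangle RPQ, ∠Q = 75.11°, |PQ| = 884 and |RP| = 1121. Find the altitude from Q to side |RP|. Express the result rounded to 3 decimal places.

Law of sines: sin R = |PQ|·sin Q/|RP| ≈ 0.76210.
Since |RP| ≥ |PQ|, only the acute value applies: ∠R ≈ 49.65°.
Then ∠P = 180° − ∠Q − ∠R ≈ 55.24°.
Law of sines gives |QR| = |RP|·sin P/sin Q ≈ 952.96.
Area = ½·|RP|·|PQ|·sin P ≈ 4.0706e+05.
The altitude from Q has length 2·area/|RP| ≈ 726.25.

h_Q ≈ 726.249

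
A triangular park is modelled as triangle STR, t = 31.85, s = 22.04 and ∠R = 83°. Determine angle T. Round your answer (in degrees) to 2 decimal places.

By the law of cosines, r² = s² + t² − 2·s·t·cos R = 1329.1, so r ≈ 36.457.
Law of cosines again: cos T = (r² + s² − t²)/(2·r·s) ≈ 0.49808, so ∠T ≈ 60.13°.

60.13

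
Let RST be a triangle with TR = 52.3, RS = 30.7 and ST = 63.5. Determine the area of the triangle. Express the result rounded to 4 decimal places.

797.8990

Semiperimeter s = (63.5 + 52.3 + 30.7)/2 = 73.25.
Heron's formula: area = √(73.25·9.75·20.95·42.55) ≈ 797.9.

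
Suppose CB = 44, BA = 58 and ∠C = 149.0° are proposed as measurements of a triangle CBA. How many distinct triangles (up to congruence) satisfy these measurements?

CB·sin C = 44·sin(149.0°) ≈ 22.66.
Since ∠C is not acute, a triangle exists only if BA > CB; here BA > CB, so there is exactly one triangle.

1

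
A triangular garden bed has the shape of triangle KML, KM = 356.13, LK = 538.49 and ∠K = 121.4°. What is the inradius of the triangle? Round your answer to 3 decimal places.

By the law of cosines, ML² = LK² + KM² − 2·LK·KM·cos K = 6.1663e+05, so ML ≈ 785.26.
Area = ½·LK·KM·sin K ≈ 81844.
Semiperimeter s = (785.26+538.49+356.13)/2 = 839.94.
Inradius = area/s = 81844/839.94 ≈ 97.44.

97.440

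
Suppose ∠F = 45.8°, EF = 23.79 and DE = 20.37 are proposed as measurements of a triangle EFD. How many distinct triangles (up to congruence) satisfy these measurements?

2

EF·sin F = 23.79·sin(45.8°) ≈ 17.06.
Since EF sin F < DE < EF (17.06 < 20.37 < 23.79), two triangles exist.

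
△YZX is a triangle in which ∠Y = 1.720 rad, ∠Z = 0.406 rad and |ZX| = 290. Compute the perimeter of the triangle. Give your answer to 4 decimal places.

The third angle is ∠X = π − ∠Y − ∠Z = 1.016 rad.
Law of sines: |XY| = |ZX|·sin Z/sin Y ≈ 115.82.
Law of sines: |YZ| = |ZX|·sin X/sin Y ≈ 249.21.
Semiperimeter s = (290+115.82+249.21)/2 = 327.51.
Perimeter = 290 + 115.82 + 249.21 = 655.03.

perimeter ≈ 655.0275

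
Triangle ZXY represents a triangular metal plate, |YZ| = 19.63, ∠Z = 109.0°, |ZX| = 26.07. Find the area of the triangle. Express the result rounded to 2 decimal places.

Area = ½·|YZ|·|ZX|·sin Z ≈ 241.94.

area ≈ 241.94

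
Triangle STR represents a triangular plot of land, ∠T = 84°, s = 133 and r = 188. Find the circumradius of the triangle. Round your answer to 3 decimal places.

109.925

By the law of cosines, t² = r² + s² − 2·r·s·cos T = 47806, so t ≈ 218.65.
Area = ½·r·s·sin T ≈ 12434.
Circumradius = t/(2 sin T) ≈ 109.92.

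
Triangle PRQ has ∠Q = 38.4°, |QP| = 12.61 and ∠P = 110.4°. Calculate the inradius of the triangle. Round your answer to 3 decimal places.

The third angle is ∠R = 180° − ∠Q − ∠P = 31.20°.
Law of sines: |RQ| = |QP|·sin P/sin R ≈ 22.816.
Law of sines: |PR| = |QP|·sin Q/sin R ≈ 15.12.
Area = ½·|QP|·|RQ|·sin Q ≈ 89.354.
Semiperimeter s = (22.816+12.61+15.12)/2 = 25.273.
Inradius = area/s = 89.354/25.273 ≈ 3.5356.

r ≈ 3.536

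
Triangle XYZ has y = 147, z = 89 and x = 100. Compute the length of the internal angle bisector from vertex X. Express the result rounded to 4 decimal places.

By the law of cosines, cos X = (y² + z² − x²) / (2·y·z) ≈ 0.74639, so ∠X ≈ 41.72°.
The bisector from X has length 2·y·z·cos(∠X/2)/(y+z) ≈ 103.61.

103.6050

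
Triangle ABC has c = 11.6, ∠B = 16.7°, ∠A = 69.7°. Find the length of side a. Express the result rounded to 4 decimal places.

10.9010

The third angle is ∠C = 180° − ∠A − ∠B = 93.60°.
Law of sines: a = c·sin A/sin C ≈ 10.901.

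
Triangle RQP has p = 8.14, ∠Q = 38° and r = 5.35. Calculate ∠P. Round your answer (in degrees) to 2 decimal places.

By the law of cosines, q² = p² + r² − 2·p·r·cos Q = 26.248, so q ≈ 5.1233.
Law of cosines again: cos P = (r² + q² − p²)/(2·r·q) ≈ -0.20776, so ∠P ≈ 101.99°.

101.99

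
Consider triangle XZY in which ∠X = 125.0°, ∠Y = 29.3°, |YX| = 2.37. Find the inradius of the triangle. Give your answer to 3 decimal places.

r ≈ 0.545

The third angle is ∠Z = 180° − ∠Y − ∠X = 25.70°.
Law of sines: |ZY| = |YX|·sin X/sin Z ≈ 4.4768.
Law of sines: |XZ| = |YX|·sin Y/sin Z ≈ 2.6745.
Area = ½·|YX|·|ZY|·sin Y ≈ 2.5962.
Semiperimeter s = (4.4768+2.37+2.6745)/2 = 4.7607.
Inradius = area/s = 2.5962/4.7607 ≈ 0.54534.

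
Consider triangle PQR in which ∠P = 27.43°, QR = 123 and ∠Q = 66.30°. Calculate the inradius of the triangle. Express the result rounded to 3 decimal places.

The third angle is ∠R = 180° − ∠P − ∠Q = 86.27°.
Law of sines: RP = QR·sin Q/sin P ≈ 244.49.
Law of sines: PQ = QR·sin R/sin P ≈ 266.44.
Area = ½·QR·RP·sin R ≈ 15004.
Semiperimeter s = (123+244.49+266.44)/2 = 316.96.
Inradius = area/s = 15004/316.96 ≈ 47.337.

r ≈ 47.337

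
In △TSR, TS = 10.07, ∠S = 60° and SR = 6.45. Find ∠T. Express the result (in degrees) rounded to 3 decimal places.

∠T ≈ 39.216°

By the law of cosines, RT² = TS² + SR² − 2·TS·SR·cos S = 78.056, so RT ≈ 8.8349.
Law of cosines again: cos T = (RT² + TS² − SR²)/(2·RT·TS) ≈ 0.77477, so ∠T ≈ 39.22°.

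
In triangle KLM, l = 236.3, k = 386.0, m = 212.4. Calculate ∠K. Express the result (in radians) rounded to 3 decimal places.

2.070

By the law of cosines, cos K = (l² + m² − k²) / (2·l·m) ≈ -0.47863, so ∠K ≈ 2.070 rad.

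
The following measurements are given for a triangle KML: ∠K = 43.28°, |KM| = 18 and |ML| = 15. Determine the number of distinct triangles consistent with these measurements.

|KM|·sin K = 18·sin(43.28°) ≈ 12.34.
Since |KM| sin K < |ML| < |KM| (12.34 < 15 < 18), two triangles exist.

2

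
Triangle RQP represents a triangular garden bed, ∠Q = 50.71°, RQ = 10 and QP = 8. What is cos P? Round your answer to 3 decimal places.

By the law of cosines, PR² = RQ² + QP² − 2·RQ·QP·cos Q = 62.681, so PR ≈ 7.9171.
Law of cosines again: cos P = (QP² + PR² − RQ²)/(2·QP·PR) ≈ 0.21063, so ∠P ≈ 77.84°.

0.211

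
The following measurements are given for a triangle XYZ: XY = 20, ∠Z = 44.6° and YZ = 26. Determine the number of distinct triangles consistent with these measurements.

2

YZ·sin Z = 26·sin(44.6°) ≈ 18.26.
Since YZ sin Z < XY < YZ (18.26 < 20 < 26), two triangles exist.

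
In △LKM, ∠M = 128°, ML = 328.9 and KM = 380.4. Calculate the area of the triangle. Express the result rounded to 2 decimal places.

49295.42

Area = ½·KM·ML·sin M ≈ 49295.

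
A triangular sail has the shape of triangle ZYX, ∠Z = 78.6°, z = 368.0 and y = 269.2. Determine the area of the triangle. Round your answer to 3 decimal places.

area ≈ 40862.992

Law of sines: sin Y = y·sin Z/z ≈ 0.71709.
Since z ≥ y, only the acute value applies: ∠Y ≈ 45.81°.
Then ∠X = 180° − ∠Z − ∠Y ≈ 55.59°.
Law of sines gives x = z·sin X/sin Z ≈ 309.7.
Area = ½·z·y·sin X ≈ 40863.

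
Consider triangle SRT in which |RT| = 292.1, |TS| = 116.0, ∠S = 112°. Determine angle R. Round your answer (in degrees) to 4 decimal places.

Law of sines: sin R = |TS|·sin S/|RT| ≈ 0.36821.
Since |RT| ≥ |TS|, only the acute value applies: ∠R ≈ 21.61°.
Then ∠T = 180° − ∠S − ∠R ≈ 46.39°.

∠R ≈ 21.6051°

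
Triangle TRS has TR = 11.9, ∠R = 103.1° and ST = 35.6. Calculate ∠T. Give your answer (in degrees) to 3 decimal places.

∠T ≈ 57.900°

Law of sines: sin S = TR·sin R/ST ≈ 0.32557.
Since ST ≥ TR, only the acute value applies: ∠S ≈ 19.00°.
Then ∠T = 180° − ∠R − ∠S ≈ 57.90°.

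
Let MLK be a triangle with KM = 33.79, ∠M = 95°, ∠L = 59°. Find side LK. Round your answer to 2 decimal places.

The third angle is ∠K = 180° − ∠M − ∠L = 26.00°.
Law of sines: LK = KM·sin M/sin L ≈ 39.271.

39.27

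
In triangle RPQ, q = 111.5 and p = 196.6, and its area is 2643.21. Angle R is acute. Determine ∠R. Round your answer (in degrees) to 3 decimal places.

13.955

From area = ½·p·q·sin R, we get sin R = 2·area/(p·q) ≈ 0.24116.
Taking the acute solution, ∠R ≈ 13.95°.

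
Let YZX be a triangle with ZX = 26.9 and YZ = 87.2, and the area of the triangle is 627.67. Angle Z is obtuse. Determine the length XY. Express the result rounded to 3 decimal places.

110.862

From area = ½·YZ·ZX·sin Z, we get sin Z = 2·area/(YZ·ZX) ≈ 0.53517.
Taking the obtuse solution, ∠Z ≈ 147.64°.
Law of cosines then gives XY ≈ 110.86.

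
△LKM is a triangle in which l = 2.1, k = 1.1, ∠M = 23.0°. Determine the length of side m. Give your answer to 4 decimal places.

By the law of cosines, m² = l² + k² − 2·l·k·cos M = 1.3673, so m ≈ 1.1693.

1.1693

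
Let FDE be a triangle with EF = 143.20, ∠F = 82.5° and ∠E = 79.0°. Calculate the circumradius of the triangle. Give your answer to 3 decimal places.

The third angle is ∠D = 180° − ∠E − ∠F = 18.50°.
Law of sines: DE = EF·sin F/sin D ≈ 447.44.
Law of sines: FD = EF·sin E/sin D ≈ 443.01.
Circumradius = EF/(2 sin D) ≈ 225.65.

225.651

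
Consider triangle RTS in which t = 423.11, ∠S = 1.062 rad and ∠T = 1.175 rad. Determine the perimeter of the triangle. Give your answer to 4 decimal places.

1184.0950

The third angle is ∠R = π − ∠T − ∠S = 0.905 rad.
Law of sines: r = t·sin R/sin T ≈ 360.51.
Law of sines: s = t·sin S/sin T ≈ 400.48.
Semiperimeter p = (360.51+423.11+400.48)/2 = 592.05.
Perimeter = 360.51 + 423.11 + 400.48 = 1184.1.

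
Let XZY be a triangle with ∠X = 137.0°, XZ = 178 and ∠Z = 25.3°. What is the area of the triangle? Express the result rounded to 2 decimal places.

The third angle is ∠Y = 180° − ∠X − ∠Z = 17.70°.
Law of sines: ZY = XZ·sin X/sin Y ≈ 399.28.
Law of sines: YX = XZ·sin Z/sin Y ≈ 250.2.
Area = ½·XZ·ZY·sin Z ≈ 15187.

area ≈ 15186.73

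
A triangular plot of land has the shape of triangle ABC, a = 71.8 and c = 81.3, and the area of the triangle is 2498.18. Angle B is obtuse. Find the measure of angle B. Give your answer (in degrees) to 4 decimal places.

∠B ≈ 121.1373°

From area = ½·c·a·sin B, we get sin B = 2·area/(c·a) ≈ 0.85593.
Taking the obtuse solution, ∠B ≈ 121.14°.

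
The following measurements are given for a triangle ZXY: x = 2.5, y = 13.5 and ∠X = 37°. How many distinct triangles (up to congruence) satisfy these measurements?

y·sin X = 13.5·sin(37°) ≈ 8.125.
Since x = 2.5 < 8.125 = y sin X, no triangle exists.

0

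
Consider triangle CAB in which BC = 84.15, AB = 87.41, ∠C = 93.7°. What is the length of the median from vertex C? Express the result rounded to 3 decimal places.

42.519

Law of sines: sin A = BC·sin C/AB ≈ 0.96070.
Since AB ≥ BC, only the acute value applies: ∠A ≈ 73.88°.
Then ∠B = 180° − ∠C − ∠A ≈ 12.42°.
Law of sines gives CA = AB·sin B/sin C ≈ 18.834.
Median from C: ½√(2·BC² + 2·CA² − AB²) ≈ 42.519.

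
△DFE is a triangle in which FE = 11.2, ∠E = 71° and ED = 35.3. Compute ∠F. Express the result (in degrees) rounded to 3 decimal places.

By the law of cosines, DF² = FE² + ED² − 2·FE·ED·cos E = 1114.1, so DF ≈ 33.378.
Law of cosines again: cos F = (DF² + FE² − ED²)/(2·DF·FE) ≈ -0.00876, so ∠F ≈ 90.50°.

∠F ≈ 90.502°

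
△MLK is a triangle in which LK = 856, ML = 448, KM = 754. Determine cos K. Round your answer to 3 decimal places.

0.853

By the law of cosines, cos K = (LK² + KM² − ML²) / (2·LK·KM) ≈ 0.85258, so ∠K ≈ 31.51°.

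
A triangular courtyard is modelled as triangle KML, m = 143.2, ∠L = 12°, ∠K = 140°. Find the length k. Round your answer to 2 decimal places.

The third angle is ∠M = 180° − ∠L − ∠K = 28.00°.
Law of sines: k = m·sin K/sin M ≈ 196.07.

196.07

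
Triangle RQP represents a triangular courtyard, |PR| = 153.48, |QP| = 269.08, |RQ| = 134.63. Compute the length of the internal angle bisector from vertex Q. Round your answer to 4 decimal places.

By the law of cosines, cos Q = (|RQ|² + |QP|² − |PR|²) / (2·|RQ|·|QP|) ≈ 0.92437, so ∠Q ≈ 22.43°.
The bisector from Q has length 2·|RQ|·|QP|·cos(∠Q/2)/(|RQ|+|QP|) ≈ 176.04.

t_Q ≈ 176.0409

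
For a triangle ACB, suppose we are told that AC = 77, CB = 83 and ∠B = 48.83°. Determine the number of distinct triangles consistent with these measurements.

2

CB·sin B = 83·sin(48.83°) ≈ 62.48.
Since CB sin B < AC < CB (62.48 < 77 < 83), two triangles exist.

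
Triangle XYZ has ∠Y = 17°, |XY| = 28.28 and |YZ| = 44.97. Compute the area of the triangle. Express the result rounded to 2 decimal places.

Area = ½·|XY|·|YZ|·sin Y ≈ 185.91.

185.91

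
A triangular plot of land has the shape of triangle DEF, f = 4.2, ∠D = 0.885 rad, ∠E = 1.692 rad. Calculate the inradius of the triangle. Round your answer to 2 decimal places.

r ≈ 1.40

The third angle is ∠F = π − ∠D − ∠E = 0.565 rad.
Law of sines: d = f·sin D/sin F ≈ 6.0748.
Law of sines: e = f·sin E/sin F ≈ 7.7918.
Area = ½·f·d·sin E ≈ 12.663.
Semiperimeter s = (6.0748+7.7918+4.2)/2 = 9.0333.
Inradius = area/s = 12.663/9.0333 ≈ 1.4019.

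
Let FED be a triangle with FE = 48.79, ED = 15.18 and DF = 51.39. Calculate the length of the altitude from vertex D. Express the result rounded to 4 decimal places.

h_D ≈ 15.1769

Semiperimeter s = (15.18 + 51.39 + 48.79)/2 = 57.68.
Heron's formula: area = √(57.68·42.5·6.29·8.89) ≈ 370.24.
The altitude from D has length 2·area/FE ≈ 15.177.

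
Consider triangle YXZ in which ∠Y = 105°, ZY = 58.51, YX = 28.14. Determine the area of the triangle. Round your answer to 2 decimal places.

Area = ½·ZY·YX·sin Y ≈ 795.18.

area ≈ 795.18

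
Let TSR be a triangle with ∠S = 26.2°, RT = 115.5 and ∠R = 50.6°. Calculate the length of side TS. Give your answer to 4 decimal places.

202.1507

The third angle is ∠T = 180° − ∠S − ∠R = 103.20°.
Law of sines: TS = RT·sin R/sin S ≈ 202.15.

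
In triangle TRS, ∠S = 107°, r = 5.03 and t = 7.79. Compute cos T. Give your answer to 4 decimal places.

0.7003

By the law of cosines, s² = t² + r² − 2·t·r·cos S = 108.9, so s ≈ 10.435.
Law of cosines again: cos T = (r² + s² − t²)/(2·r·s) ≈ 0.70027, so ∠T ≈ 45.55°.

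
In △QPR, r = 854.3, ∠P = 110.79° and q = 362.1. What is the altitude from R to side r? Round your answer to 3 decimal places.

338.523

By the law of cosines, p² = r² + q² − 2·r·q·cos P = 1.0805e+06, so p ≈ 1039.5.
Area = ½·r·q·sin P ≈ 1.446e+05.
The altitude from R has length 2·area/r ≈ 338.52.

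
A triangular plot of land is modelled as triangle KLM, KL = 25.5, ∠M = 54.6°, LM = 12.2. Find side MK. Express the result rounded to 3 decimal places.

30.548

Law of sines: sin K = LM·sin M/KL ≈ 0.38998.
Since KL ≥ LM, only the acute value applies: ∠K ≈ 22.95°.
Then ∠L = 180° − ∠M − ∠K ≈ 102.45°.
Law of sines gives MK = KL·sin L/sin M ≈ 30.548.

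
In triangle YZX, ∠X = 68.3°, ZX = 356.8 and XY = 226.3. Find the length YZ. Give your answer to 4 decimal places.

344.6859

By the law of cosines, YZ² = ZX² + XY² − 2·ZX·XY·cos X = 1.1881e+05, so YZ ≈ 344.69.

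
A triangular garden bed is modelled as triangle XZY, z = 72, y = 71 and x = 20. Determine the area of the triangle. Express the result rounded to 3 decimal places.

707.087

Semiperimeter s = (20 + 72 + 71)/2 = 81.5.
Heron's formula: area = √(81.5·61.5·9.5·10.5) ≈ 707.09.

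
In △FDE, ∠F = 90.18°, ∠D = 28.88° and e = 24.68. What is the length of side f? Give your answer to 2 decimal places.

28.23

The third angle is ∠E = 180° − ∠F − ∠D = 60.94°.
Law of sines: f = e·sin F/sin E ≈ 28.234.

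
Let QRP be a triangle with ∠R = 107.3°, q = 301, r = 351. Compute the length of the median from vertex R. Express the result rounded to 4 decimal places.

Law of sines: sin Q = q·sin R/r ≈ 0.81875.
Since r ≥ q, only the acute value applies: ∠Q ≈ 54.96°.
Then ∠P = 180° − ∠R − ∠Q ≈ 17.74°.
Law of sines gives p = r·sin P/sin R ≈ 112.01.
Median from R: ½√(2·p² + 2·q² − r²) ≈ 144.13.

m_R ≈ 144.1314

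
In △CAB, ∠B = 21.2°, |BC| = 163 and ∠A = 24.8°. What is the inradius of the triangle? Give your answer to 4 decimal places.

28.2597

The third angle is ∠C = 180° − ∠A − ∠B = 134.00°.
Law of sines: |AB| = |BC|·sin C/sin A ≈ 279.54.
Law of sines: |CA| = |BC|·sin B/sin A ≈ 140.53.
Area = ½·|BC|·|AB|·sin B ≈ 8238.6.
Semiperimeter s = (279.54+163+140.53)/2 = 291.53.
Inradius = area/s = 8238.6/291.53 ≈ 28.26.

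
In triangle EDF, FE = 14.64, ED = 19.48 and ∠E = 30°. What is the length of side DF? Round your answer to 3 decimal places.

By the law of cosines, DF² = FE² + ED² − 2·FE·ED·cos E = 99.841, so DF ≈ 9.9921.

9.992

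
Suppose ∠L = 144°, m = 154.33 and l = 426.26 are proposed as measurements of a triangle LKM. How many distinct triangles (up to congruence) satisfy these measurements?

1

m·sin L = 154.33·sin(144°) ≈ 90.71.
Since ∠L is not acute, a triangle exists only if l > m; here l > m, so there is exactly one triangle.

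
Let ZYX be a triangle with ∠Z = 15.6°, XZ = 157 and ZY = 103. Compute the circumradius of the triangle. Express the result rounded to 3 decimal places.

119.160

By the law of cosines, YX² = XZ² + ZY² − 2·XZ·ZY·cos Z = 4107.4, so YX ≈ 64.089.
Area = ½·XZ·ZY·sin Z ≈ 2174.4.
Circumradius = YX/(2 sin Z) ≈ 119.16.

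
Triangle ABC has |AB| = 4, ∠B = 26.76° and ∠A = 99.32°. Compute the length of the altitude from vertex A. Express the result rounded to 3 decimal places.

1.801

The third angle is ∠C = 180° − ∠A − ∠B = 53.92°.
Law of sines: |BC| = |AB|·sin A/sin C ≈ 4.884.
Law of sines: |CA| = |AB|·sin B/sin C ≈ 2.2284.
Area = ½·|AB|·|BC|·sin B ≈ 4.3981.
The altitude from A has length 2·area/|BC| ≈ 1.801.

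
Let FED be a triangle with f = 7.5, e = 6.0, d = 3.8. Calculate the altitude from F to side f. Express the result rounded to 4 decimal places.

Semiperimeter s = (7.5 + 6 + 3.8)/2 = 8.65.
Heron's formula: area = √(8.65·1.15·2.65·4.85) ≈ 11.307.
The altitude from F has length 2·area/f ≈ 3.0152.

3.0152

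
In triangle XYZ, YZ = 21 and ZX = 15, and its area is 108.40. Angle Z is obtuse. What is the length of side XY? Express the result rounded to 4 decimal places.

33.5119

From area = ½·YZ·ZX·sin Z, we get sin Z = 2·area/(YZ·ZX) ≈ 0.68825.
Taking the obtuse solution, ∠Z ≈ 136.51°.
Law of cosines then gives XY ≈ 33.512.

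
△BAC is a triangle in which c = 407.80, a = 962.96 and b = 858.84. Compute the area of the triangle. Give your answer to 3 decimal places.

175019.861

Semiperimeter s = (858.84 + 962.96 + 407.8)/2 = 1114.8.
Heron's formula: area = √(1114.8·255.96·151.84·707) ≈ 1.7502e+05.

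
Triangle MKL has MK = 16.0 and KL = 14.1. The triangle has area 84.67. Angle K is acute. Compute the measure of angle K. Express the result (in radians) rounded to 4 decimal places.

From area = ½·MK·KL·sin K, we get sin K = 2·area/(MK·KL) ≈ 0.75062.
Taking the acute solution, ∠K ≈ 0.849 rad.

0.8490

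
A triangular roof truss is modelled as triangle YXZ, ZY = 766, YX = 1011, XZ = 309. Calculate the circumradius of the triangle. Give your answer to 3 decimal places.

726.229

By the law of cosines, cos Y = (ZY² + YX² − XZ²) / (2·ZY·YX) ≈ 0.97711, so ∠Y ≈ 0.214 rad.
Circumradius = XZ/(2 sin Y) ≈ 726.23.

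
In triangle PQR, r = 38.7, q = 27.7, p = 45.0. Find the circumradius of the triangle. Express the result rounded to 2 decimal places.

22.64

By the law of cosines, cos P = (q² + r² − p²) / (2·q·r) ≈ 0.11193, so ∠P ≈ 1.459 rad.
Circumradius = p/(2 sin P) ≈ 22.642.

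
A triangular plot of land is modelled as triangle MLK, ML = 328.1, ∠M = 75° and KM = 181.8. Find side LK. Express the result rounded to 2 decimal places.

By the law of cosines, LK² = KM² + ML² − 2·KM·ML·cos M = 1.0982e+05, so LK ≈ 331.4.

331.40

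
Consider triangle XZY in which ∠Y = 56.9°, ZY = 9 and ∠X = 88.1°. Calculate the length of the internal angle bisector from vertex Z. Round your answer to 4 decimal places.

t_Z ≈ 7.8278

The third angle is ∠Z = 180° − ∠Y − ∠X = 35.00°.
Law of sines: YX = ZY·sin Z/sin X ≈ 5.165.
Law of sines: XZ = ZY·sin Y/sin X ≈ 7.5436.
The bisector from Z has length 2·XZ·ZY·cos(∠Z/2)/(XZ+ZY) ≈ 7.8278.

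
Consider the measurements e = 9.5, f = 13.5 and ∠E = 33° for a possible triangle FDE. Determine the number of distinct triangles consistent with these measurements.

2

f·sin E = 13.5·sin(33°) ≈ 7.353.
Since f sin E < e < f (7.353 < 9.5 < 13.5), two triangles exist.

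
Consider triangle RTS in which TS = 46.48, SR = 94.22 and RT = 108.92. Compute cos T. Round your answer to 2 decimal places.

cos T ≈ 0.51

By the law of cosines, cos T = (RT² + TS² − SR²) / (2·RT·TS) ≈ 0.50829, so ∠T ≈ 59.45°.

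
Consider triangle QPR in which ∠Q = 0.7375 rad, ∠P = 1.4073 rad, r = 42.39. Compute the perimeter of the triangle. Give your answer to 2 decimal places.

126.14

The third angle is ∠R = π − ∠Q − ∠P = 0.9968 rad.
Law of sines: q = r·sin Q/sin R ≈ 33.945.
Law of sines: p = r·sin P/sin R ≈ 49.807.
Semiperimeter s = (33.945+49.807+42.39)/2 = 63.071.
Perimeter = 33.945 + 49.807 + 42.39 = 126.14.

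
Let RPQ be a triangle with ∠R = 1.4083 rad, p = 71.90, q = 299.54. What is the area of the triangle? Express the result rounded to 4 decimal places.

Area = ½·p·q·sin R ≈ 10627.

area ≈ 10626.6046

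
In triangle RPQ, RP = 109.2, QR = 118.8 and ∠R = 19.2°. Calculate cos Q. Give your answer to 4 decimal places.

By the law of cosines, PQ² = QR² + RP² − 2·QR·RP·cos R = 1535.4, so PQ ≈ 39.184.
Law of cosines again: cos Q = (PQ² + QR² − RP²)/(2·PQ·QR) ≈ 0.40002, so ∠Q ≈ 66.42°.

0.4000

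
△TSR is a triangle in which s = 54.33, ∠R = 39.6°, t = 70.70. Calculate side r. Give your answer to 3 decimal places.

45.066

By the law of cosines, r² = t² + s² − 2·t·s·cos R = 2031, so r ≈ 45.066.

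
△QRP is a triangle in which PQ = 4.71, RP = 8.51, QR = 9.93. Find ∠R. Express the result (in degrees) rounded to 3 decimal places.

By the law of cosines, cos R = (QR² + RP² − PQ²) / (2·QR·RP) ≈ 0.88067, so ∠R ≈ 28.28°.

28.277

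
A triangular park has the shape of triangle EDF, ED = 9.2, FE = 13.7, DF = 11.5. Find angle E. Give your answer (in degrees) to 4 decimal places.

∠E ≈ 56.2413°

By the law of cosines, cos E = (FE² + ED² − DF²) / (2·FE·ED) ≈ 0.55570, so ∠E ≈ 56.24°.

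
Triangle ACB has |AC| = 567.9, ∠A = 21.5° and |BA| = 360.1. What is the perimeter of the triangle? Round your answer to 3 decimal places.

perimeter ≈ 1195.657

By the law of cosines, |CB|² = |BA|² + |AC|² − 2·|BA|·|AC|·cos A = 71640, so |CB| ≈ 267.66.
Semiperimeter s = (267.66+360.1+567.9)/2 = 597.83.
Perimeter = 267.66 + 360.1 + 567.9 = 1195.7.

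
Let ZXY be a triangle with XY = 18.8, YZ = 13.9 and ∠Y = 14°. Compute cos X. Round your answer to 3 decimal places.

By the law of cosines, ZX² = XY² + YZ² − 2·XY·YZ·cos Y = 39.535, so ZX ≈ 6.2877.
Law of cosines again: cos X = (ZX² + XY² − YZ²)/(2·ZX·XY) ≈ 0.84497, so ∠X ≈ 32.33°.

cos X ≈ 0.845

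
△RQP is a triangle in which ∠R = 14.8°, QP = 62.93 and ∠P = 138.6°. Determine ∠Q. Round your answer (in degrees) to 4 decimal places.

The third angle is ∠Q = 180° − ∠P − ∠R = 26.60°.

∠Q ≈ 26.6000°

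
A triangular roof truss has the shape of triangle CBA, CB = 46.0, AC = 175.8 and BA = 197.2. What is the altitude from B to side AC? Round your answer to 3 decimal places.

42.868

Semiperimeter s = (197.2 + 175.8 + 46)/2 = 209.5.
Heron's formula: area = √(209.5·12.3·33.7·163.5) ≈ 3768.1.
The altitude from B has length 2·area/AC ≈ 42.868.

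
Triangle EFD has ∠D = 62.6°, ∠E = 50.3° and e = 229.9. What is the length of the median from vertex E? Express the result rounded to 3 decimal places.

The third angle is ∠F = 180° − ∠D − ∠E = 67.10°.
Law of sines: f = e·sin F/sin E ≈ 275.25.
Law of sines: d = e·sin D/sin E ≈ 265.28.
Median from E: ½√(2·f² + 2·d² − e²) ≈ 244.66.

m_E ≈ 244.656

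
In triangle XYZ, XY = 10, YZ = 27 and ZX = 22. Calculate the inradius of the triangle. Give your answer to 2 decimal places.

Semiperimeter s = (27 + 22 + 10)/2 = 29.5.
Heron's formula: area = √(29.5·2.5·7.5·19.5) ≈ 103.86.
Inradius = area/s = 103.86/29.5 ≈ 3.5205.

3.52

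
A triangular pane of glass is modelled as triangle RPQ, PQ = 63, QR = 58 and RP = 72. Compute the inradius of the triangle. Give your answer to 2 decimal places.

r ≈ 18.10

Semiperimeter s = (63 + 58 + 72)/2 = 96.5.
Heron's formula: area = √(96.5·33.5·38.5·24.5) ≈ 1746.2.
Inradius = area/s = 1746.2/96.5 ≈ 18.096.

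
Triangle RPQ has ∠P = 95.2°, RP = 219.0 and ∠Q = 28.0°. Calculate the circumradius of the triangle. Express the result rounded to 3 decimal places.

The third angle is ∠R = 180° − ∠P − ∠Q = 56.80°.
Law of sines: PQ = RP·sin R/sin Q ≈ 390.34.
Law of sines: QR = RP·sin P/sin Q ≈ 464.56.
Circumradius = RP/(2 sin Q) ≈ 233.24.

233.241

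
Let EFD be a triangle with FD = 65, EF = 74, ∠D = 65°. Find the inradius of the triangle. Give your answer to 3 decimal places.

Law of sines: sin E = FD·sin D/EF ≈ 0.79608.
Since EF ≥ FD, only the acute value applies: ∠E ≈ 52.76°.
Then ∠F = 180° − ∠D − ∠E ≈ 62.24°.
Law of sines gives DE = EF·sin F/sin D ≈ 72.254.
Area = ½·EF·FD·sin F ≈ 2128.2.
Semiperimeter s = (65+72.254+74)/2 = 105.63.
Inradius = area/s = 2128.2/105.63 ≈ 20.149.

r ≈ 20.149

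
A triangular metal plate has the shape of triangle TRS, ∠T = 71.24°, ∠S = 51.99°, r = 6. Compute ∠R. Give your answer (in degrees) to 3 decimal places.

56.770

The third angle is ∠R = 180° − ∠S − ∠T = 56.77°.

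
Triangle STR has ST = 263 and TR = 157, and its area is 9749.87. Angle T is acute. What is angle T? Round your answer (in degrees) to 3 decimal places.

From area = ½·ST·TR·sin T, we get sin T = 2·area/(ST·TR) ≈ 0.47225.
Taking the acute solution, ∠T ≈ 28.18°.

∠T ≈ 28.181°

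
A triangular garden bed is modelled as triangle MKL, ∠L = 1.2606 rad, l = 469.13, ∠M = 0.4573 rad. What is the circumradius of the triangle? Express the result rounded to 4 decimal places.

The third angle is ∠K = π − ∠L − ∠M = 1.4237 rad.
Law of sines: m = l·sin M/sin L ≈ 217.51.
Law of sines: k = l·sin K/sin L ≈ 487.32.
Circumradius = l/(2 sin L) ≈ 246.32.

R ≈ 246.3210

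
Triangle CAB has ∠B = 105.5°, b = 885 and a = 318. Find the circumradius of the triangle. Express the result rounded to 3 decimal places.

459.201

Law of sines: sin A = a·sin B/b ≈ 0.34625.
Since b ≥ a, only the acute value applies: ∠A ≈ 20.26°.
Then ∠C = 180° − ∠B − ∠A ≈ 54.24°.
Law of sines gives c = b·sin C/sin B ≈ 745.27.
Circumradius = b/(2 sin B) ≈ 459.2.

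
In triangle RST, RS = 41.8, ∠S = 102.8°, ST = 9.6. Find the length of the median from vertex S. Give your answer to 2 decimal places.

By the law of cosines, TR² = RS² + ST² − 2·RS·ST·cos S = 2017.2, so TR ≈ 44.913.
Median from S: ½√(2·RS² + 2·ST² − TR²) ≈ 20.381.

20.38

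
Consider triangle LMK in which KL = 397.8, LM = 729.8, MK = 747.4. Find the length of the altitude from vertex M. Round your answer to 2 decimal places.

710.62

Semiperimeter s = (747.4 + 397.8 + 729.8)/2 = 937.5.
Heron's formula: area = √(937.5·190.1·539.7·207.7) ≈ 1.4134e+05.
The altitude from M has length 2·area/KL ≈ 710.62.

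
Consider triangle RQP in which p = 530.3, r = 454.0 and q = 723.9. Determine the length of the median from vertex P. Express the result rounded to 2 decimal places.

Median from P: ½√(2·r² + 2·q² − p²) ≈ 542.93.

542.93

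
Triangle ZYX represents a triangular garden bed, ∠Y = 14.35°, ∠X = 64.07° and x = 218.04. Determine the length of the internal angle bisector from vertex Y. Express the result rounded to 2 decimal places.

225.58

The third angle is ∠Z = 180° − ∠Y − ∠X = 101.58°.
Law of sines: z = x·sin Z/sin X ≈ 237.51.
Law of sines: y = x·sin Y/sin X ≈ 60.089.
The bisector from Y has length 2·x·z·cos(∠Y/2)/(x+z) ≈ 225.58.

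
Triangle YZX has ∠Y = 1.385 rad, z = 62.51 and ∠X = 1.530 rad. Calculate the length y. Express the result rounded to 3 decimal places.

The third angle is ∠Z = π − ∠X − ∠Y = 0.227 rad.
Law of sines: y = z·sin Y/sin Z ≈ 273.46.

273.456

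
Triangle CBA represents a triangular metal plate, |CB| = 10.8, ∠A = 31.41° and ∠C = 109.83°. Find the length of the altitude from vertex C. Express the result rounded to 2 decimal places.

h_C ≈ 6.76

The third angle is ∠B = 180° − ∠A − ∠C = 38.76°.
Law of sines: |BA| = |CB|·sin C/sin A ≈ 19.494.
Law of sines: |AC| = |CB|·sin B/sin A ≈ 12.974.
Area = ½·|CB|·|BA|·sin B ≈ 65.905.
The altitude from C has length 2·area/|BA| ≈ 6.7614.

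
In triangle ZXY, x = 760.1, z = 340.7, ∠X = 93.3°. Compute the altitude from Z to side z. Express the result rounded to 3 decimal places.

Law of sines: sin Z = z·sin X/x ≈ 0.44749.
Since x ≥ z, only the acute value applies: ∠Z ≈ 26.58°.
Then ∠Y = 180° − ∠X − ∠Z ≈ 60.12°.
Law of sines gives y = x·sin Y/sin X ≈ 660.14.
Area = ½·x·z·sin Y ≈ 1.1227e+05.
The altitude from Z has length 2·area/z ≈ 659.04.

h_Z ≈ 659.043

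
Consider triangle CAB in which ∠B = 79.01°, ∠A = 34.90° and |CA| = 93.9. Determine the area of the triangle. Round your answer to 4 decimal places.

2348.9832

The third angle is ∠C = 180° − ∠A − ∠B = 66.09°.
Law of sines: |AB| = |CA|·sin C/sin B ≈ 87.446.
Law of sines: |BC| = |CA|·sin A/sin B ≈ 54.728.
Area = ½·|CA|·|AB|·sin A ≈ 2349.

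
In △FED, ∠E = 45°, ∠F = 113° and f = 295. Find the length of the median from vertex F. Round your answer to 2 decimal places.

The third angle is ∠D = 180° − ∠F − ∠E = 22.00°.
Law of sines: e = f·sin E/sin F ≈ 226.61.
Law of sines: d = f·sin D/sin F ≈ 120.05.
Median from F: ½√(2·e² + 2·d² − f²) ≈ 105.48.

m_F ≈ 105.48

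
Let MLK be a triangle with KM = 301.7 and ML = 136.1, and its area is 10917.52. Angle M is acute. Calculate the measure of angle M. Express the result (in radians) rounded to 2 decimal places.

0.56

From area = ½·KM·ML·sin M, we get sin M = 2·area/(KM·ML) ≈ 0.53177.
Taking the acute solution, ∠M ≈ 0.561 rad.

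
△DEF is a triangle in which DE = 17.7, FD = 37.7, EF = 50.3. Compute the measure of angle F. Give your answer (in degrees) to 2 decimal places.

By the law of cosines, cos F = (EF² + FD² − DE²) / (2·EF·FD) ≈ 0.95926, so ∠F ≈ 16.41°.

∠F ≈ 16.41°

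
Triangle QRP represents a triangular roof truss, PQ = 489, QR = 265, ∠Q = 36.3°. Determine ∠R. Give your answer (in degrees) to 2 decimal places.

114.03

By the law of cosines, RP² = PQ² + QR² − 2·PQ·QR·cos Q = 1.0047e+05, so RP ≈ 316.98.
Law of cosines again: cos R = (QR² + RP² − PQ²)/(2·QR·RP) ≈ -0.40728, so ∠R ≈ 114.03°.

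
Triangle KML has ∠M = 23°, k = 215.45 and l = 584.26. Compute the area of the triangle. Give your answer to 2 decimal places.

24592.39

Area = ½·l·k·sin M ≈ 24592.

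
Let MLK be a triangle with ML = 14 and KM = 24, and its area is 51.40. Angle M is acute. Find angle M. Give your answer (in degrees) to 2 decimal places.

∠M ≈ 17.82°

From area = ½·KM·ML·sin M, we get sin M = 2·area/(KM·ML) ≈ 0.30595.
Taking the acute solution, ∠M ≈ 17.82°.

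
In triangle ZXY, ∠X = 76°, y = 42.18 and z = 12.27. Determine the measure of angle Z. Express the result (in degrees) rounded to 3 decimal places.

By the law of cosines, x² = y² + z² − 2·y·z·cos X = 1679.3, so x ≈ 40.979.
Law of cosines again: cos Z = (x² + y² − z²)/(2·x·y) ≈ 0.95687, so ∠Z ≈ 16.89°.

∠Z ≈ 16.889°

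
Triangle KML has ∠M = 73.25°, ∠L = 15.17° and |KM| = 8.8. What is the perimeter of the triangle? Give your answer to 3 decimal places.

The third angle is ∠K = 180° − ∠M − ∠L = 91.58°.
Law of sines: |ML| = |KM|·sin K/sin L ≈ 33.616.
Law of sines: |LK| = |KM|·sin M/sin L ≈ 32.202.
Semiperimeter s = (33.616+32.202+8.8)/2 = 37.309.
Perimeter = 33.616 + 32.202 + 8.8 = 74.617.

perimeter ≈ 74.617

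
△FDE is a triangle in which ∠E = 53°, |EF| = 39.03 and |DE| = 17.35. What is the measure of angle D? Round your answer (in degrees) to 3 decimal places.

∠D ≈ 101.141°

By the law of cosines, |FD|² = |DE|² + |EF|² − 2·|DE|·|EF|·cos E = 1009.3, so |FD| ≈ 31.769.
Law of cosines again: cos D = (|FD|² + |DE|² − |EF|²)/(2·|FD|·|DE|) ≈ -0.19323, so ∠D ≈ 101.14°.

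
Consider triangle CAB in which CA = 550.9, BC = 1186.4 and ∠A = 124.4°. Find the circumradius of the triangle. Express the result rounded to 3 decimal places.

Law of sines: sin B = CA·sin A/BC ≈ 0.38314.
Since BC ≥ CA, only the acute value applies: ∠B ≈ 22.53°.
Then ∠C = 180° − ∠A − ∠B ≈ 33.07°.
Law of sines gives AB = BC·sin C/sin A ≈ 784.63.
Circumradius = BC/(2 sin A) ≈ 718.93.

R ≈ 718.931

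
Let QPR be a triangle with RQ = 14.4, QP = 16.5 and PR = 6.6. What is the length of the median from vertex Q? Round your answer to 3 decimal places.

Median from Q: ½√(2·RQ² + 2·QP² − PR²) ≈ 15.13.

15.130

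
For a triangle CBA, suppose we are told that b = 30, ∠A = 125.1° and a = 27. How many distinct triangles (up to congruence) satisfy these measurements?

0

b·sin A = 30·sin(125.1°) ≈ 24.54.
Since ∠A is not acute, a triangle exists only if a > b; here a ≤ b, so there is no triangle.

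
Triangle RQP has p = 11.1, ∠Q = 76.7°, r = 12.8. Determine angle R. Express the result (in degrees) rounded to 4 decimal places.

By the law of cosines, q² = p² + r² − 2·p·r·cos Q = 221.68, so q ≈ 14.889.
Law of cosines again: cos R = (q² + p² − r²)/(2·q·p) ≈ 0.54775, so ∠R ≈ 56.79°.

56.7873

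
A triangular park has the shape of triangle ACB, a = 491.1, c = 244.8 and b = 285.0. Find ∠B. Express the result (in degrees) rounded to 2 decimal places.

23.87

By the law of cosines, cos B = (a² + c² − b²) / (2·a·c) ≈ 0.91449, so ∠B ≈ 23.87°.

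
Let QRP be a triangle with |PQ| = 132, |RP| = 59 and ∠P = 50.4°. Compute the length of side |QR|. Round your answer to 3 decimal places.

By the law of cosines, |QR|² = |RP|² + |PQ|² − 2·|RP|·|PQ|·cos P = 10976, so |QR| ≈ 104.77.

104.769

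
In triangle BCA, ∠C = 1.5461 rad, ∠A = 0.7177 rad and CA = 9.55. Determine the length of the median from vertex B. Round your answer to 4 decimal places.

The third angle is ∠B = π − ∠C − ∠A = 0.8778 rad.
Law of sines: AB = CA·sin C/sin B ≈ 12.41.
Law of sines: BC = CA·sin A/sin B ≈ 8.1637.
Median from B: ½√(2·AB² + 2·BC² − CA²) ≈ 9.3553.

9.3553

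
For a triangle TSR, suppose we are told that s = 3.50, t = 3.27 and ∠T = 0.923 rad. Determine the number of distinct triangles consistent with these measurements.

2

s·sin T = 3.50·sin(0.923 rad) ≈ 2.791.
Since s sin T < t < s (2.791 < 3.27 < 3.50), two triangles exist.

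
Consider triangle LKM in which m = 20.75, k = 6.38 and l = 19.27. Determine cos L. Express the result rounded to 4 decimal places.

cos L ≈ 0.3774

By the law of cosines, cos L = (k² + m² − l²) / (2·k·m) ≈ 0.37744, so ∠L ≈ 67.82°.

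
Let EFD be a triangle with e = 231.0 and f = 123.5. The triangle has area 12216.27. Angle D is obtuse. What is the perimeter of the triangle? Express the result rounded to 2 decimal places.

From area = ½·e·f·sin D, we get sin D = 2·area/(e·f) ≈ 0.85643.
Taking the obtuse solution, ∠D ≈ 121.08°.
Law of cosines then gives d ≈ 313.16.
Perimeter = 231 + 123.5 + 313.16 = 667.66.

perimeter ≈ 667.66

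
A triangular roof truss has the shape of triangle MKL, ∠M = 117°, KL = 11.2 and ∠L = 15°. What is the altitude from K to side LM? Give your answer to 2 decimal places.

The third angle is ∠K = 180° − ∠L − ∠M = 48.00°.
Law of sines: LM = KL·sin K/sin M ≈ 9.3414.
Law of sines: MK = KL·sin L/sin M ≈ 3.2534.
Area = ½·KL·LM·sin L ≈ 13.539.
The altitude from K has length 2·area/LM ≈ 2.8988.

2.90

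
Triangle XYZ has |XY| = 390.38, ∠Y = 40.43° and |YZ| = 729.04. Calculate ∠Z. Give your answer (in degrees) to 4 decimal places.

30.3787

By the law of cosines, |ZX|² = |XY|² + |YZ|² − 2·|XY|·|YZ|·cos Y = 2.5062e+05, so |ZX| ≈ 500.62.
Law of cosines again: cos Z = (|YZ|² + |ZX|² − |XY|²)/(2·|YZ|·|ZX|) ≈ 0.86270, so ∠Z ≈ 30.38°.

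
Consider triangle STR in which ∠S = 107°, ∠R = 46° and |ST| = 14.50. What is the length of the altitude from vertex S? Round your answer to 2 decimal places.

The third angle is ∠T = 180° − ∠R − ∠S = 27.00°.
Law of sines: |TR| = |ST|·sin S/sin R ≈ 19.277.
Law of sines: |RS| = |ST|·sin T/sin R ≈ 9.1513.
Area = ½·|ST|·|TR|·sin T ≈ 63.448.
The altitude from S has length 2·area/|TR| ≈ 6.5829.

6.58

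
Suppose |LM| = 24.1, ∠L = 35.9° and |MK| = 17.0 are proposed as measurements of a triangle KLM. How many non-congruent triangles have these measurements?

|LM|·sin L = 24.1·sin(35.9°) ≈ 14.13.
Since |LM| sin L < |MK| < |LM| (14.13 < 17.0 < 24.1), two triangles exist.

2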